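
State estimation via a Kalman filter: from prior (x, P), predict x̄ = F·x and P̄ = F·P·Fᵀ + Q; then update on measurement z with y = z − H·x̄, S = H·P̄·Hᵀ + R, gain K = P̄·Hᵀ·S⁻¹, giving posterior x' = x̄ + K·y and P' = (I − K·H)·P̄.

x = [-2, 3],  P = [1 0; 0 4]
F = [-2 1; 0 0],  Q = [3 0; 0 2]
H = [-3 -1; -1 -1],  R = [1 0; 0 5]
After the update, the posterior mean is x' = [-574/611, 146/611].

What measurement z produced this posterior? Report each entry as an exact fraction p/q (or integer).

x̄ = F·x = [7, 0]
P̄ = F·P·Fᵀ + Q = [11 0; 0 2]
S = H·P̄·Hᵀ + R = [102 35; 35 18]
K = P̄·Hᵀ·S⁻¹ = [-209/611 33/611; 34/611 -134/611]
x' − x̄ = [-4851/611, 146/611] = K·y
y = (KᵀK)⁻¹·Kᵀ·(x' − x̄) = [24, 5]
z = y + H·x̄ = [24, 5] + [-21, -7] = [3, -2]

z = [3, -2]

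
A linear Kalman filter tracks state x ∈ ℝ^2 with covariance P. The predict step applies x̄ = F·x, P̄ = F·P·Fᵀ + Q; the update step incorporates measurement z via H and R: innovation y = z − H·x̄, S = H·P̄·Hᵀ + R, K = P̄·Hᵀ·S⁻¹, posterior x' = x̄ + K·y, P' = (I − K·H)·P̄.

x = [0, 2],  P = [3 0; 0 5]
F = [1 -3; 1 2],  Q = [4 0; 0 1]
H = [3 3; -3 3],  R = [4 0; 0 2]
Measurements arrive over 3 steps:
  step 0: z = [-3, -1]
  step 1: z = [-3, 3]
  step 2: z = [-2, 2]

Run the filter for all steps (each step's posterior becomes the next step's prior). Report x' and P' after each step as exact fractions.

step 0: x' = [-28359/86620, -55397/86620], P' = [14221/86620 4563/86620; 4563/86620 14109/86620]
step 1: x' = [-154434783/159453979, -12266080/159453979], P' = [25272896/159453979 7510576/159453979; 7510576/159453979 24133796/159453979]
step 2: x' = [-200774976465/281646198037, -27752973377/281646198037], P' = [44635124592/281646198037 13256573680/281646198037; 13256573680/281646198037 42539423964/281646198037]

step 0: x̄ = F·x = [-6, 4]
step 0: P̄ = F·P·Fᵀ + Q = [52 -27; -27 24]
step 0: y = z − H·x̄ = [3, -31]
step 0: S = H·P̄·Hᵀ + R = [202 -252; -252 1172]
step 0: K = P̄·Hᵀ·S⁻¹ = [3522/21655 -14487/86620; 3501/21655 14319/86620]
step 0: x' = x̄ + K·y = [-28359/86620, -55397/86620]
step 0: P' = (I − K·H)·P̄ = [14221/86620 4563/86620; 4563/86620 14109/86620]
step 1: x̄ = F·x = [34458/21655, -139153/86620]
step 1: P̄ = F·P·Fᵀ + Q = [115076/21655 -18749/21655; -18749/21655 175529/86620]
step 1: y = z − H·x̄ = [-255897/86620, 218163/17324]
step 1: S = H·P̄·Hᵀ + R = [4719049/86620 -512595/17324; -512595/17324 1449133/17324]
step 1: K = P̄·Hᵀ·S⁻¹ = [24587604/159453979 -26643480/159453979; 23733279/159453979 24934830/159453979]
step 1: x' = x̄ + K·y = [-154434783/159453979, -12266080/159453979]
step 1: P' = (I − K·H)·P̄ = [25272896/159453979 7510576/159453979; 7510576/159453979 24133796/159453979]
step 2: x̄ = F·x = [-117636543/159453979, -178966943/159453979]
step 2: P̄ = F·P·Fᵀ + Q = [835229520/159453979 -127040456/159453979; -127040456/159453979 311304363/159453979]
step 2: y = z − H·x̄ = [570902500/159453979, 502899158/159453979]
step 2: S = H·P̄·Hᵀ + R = [8669892655/159453979 -4715326413/159453979; -4715326413/159453979 12924441113/159453979]
step 2: K = P̄·Hᵀ·S⁻¹ = [43418773704/281646198037 -47067826368/281646198037; 41846998233/281646198037 43924275426/281646198037]
step 2: x' = x̄ + K·y = [-200774976465/281646198037, -27752973377/281646198037]
step 2: P' = (I − K·H)·P̄ = [44635124592/281646198037 13256573680/281646198037; 13256573680/281646198037 42539423964/281646198037]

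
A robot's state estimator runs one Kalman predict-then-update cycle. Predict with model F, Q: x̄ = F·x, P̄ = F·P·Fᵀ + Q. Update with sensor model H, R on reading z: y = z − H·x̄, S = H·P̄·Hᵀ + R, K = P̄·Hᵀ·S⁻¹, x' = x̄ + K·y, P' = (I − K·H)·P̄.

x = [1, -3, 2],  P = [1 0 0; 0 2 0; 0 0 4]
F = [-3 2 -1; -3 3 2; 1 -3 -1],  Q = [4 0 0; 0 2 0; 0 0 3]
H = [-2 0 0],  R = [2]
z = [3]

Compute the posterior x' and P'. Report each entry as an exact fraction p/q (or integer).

x' = [-86/51, -161/51, 199/51]
P' = [25/51 13/51 -11/51; 13/51 1957/51 -1193/51; -11/51 -1193/51 1084/51]

x̄ = F·x = [-11, -8, 8]
P̄ = F·P·Fᵀ + Q = [25 13 -11; 13 45 -29; -11 -29 26]
y = z − H·x̄ = [-19]
S = H·P̄·Hᵀ + R = [102]
K = P̄·Hᵀ·S⁻¹ = [-25/51; -13/51; 11/51]
x' = x̄ + K·y = [-86/51, -161/51, 199/51]
P' = (I − K·H)·P̄ = [25/51 13/51 -11/51; 13/51 1957/51 -1193/51; -11/51 -1193/51 1084/51]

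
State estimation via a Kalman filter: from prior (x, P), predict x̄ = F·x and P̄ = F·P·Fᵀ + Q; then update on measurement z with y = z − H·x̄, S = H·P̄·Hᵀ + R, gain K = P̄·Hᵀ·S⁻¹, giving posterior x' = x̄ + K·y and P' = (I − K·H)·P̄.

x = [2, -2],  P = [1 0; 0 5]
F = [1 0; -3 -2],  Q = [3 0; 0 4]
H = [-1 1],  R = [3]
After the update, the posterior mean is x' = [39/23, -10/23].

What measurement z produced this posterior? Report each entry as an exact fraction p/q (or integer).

z = [-2]

x̄ = F·x = [2, -2]
P̄ = F·P·Fᵀ + Q = [4 -3; -3 33]
S = H·P̄·Hᵀ + R = [46]
K = P̄·Hᵀ·S⁻¹ = [-7/46; 18/23]
x' − x̄ = [-7/23, 36/23] = K·y
y = (KᵀK)⁻¹·Kᵀ·(x' − x̄) = [2]
z = y + H·x̄ = [2] + [-4] = [-2]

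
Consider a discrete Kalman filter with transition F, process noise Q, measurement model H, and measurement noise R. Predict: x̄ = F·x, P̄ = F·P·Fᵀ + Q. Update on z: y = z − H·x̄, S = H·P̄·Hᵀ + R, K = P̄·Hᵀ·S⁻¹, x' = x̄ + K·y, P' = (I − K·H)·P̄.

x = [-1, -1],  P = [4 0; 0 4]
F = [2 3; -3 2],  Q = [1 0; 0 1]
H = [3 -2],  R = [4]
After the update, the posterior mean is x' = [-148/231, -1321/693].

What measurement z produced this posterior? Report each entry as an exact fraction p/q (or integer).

x̄ = F·x = [-5, 1]
P̄ = F·P·Fᵀ + Q = [53 0; 0 53]
S = H·P̄·Hᵀ + R = [693]
K = P̄·Hᵀ·S⁻¹ = [53/231; -106/693]
x' − x̄ = [1007/231, -2014/693] = K·y
y = (KᵀK)⁻¹·Kᵀ·(x' − x̄) = [19]
z = y + H·x̄ = [19] + [-17] = [2]

z = [2]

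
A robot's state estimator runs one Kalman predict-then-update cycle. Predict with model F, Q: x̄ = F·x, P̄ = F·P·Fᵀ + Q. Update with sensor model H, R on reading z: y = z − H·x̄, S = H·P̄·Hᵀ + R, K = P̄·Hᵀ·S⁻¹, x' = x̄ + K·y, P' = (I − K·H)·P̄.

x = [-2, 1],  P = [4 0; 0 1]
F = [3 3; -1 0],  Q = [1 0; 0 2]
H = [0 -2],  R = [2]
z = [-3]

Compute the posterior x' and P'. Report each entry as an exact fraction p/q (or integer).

x̄ = F·x = [-3, 2]
P̄ = F·P·Fᵀ + Q = [46 -12; -12 6]
y = z − H·x̄ = [1]
S = H·P̄·Hᵀ + R = [26]
K = P̄·Hᵀ·S⁻¹ = [12/13; -6/13]
x' = x̄ + K·y = [-27/13, 20/13]
P' = (I − K·H)·P̄ = [310/13 -12/13; -12/13 6/13]

x' = [-27/13, 20/13]
P' = [310/13 -12/13; -12/13 6/13]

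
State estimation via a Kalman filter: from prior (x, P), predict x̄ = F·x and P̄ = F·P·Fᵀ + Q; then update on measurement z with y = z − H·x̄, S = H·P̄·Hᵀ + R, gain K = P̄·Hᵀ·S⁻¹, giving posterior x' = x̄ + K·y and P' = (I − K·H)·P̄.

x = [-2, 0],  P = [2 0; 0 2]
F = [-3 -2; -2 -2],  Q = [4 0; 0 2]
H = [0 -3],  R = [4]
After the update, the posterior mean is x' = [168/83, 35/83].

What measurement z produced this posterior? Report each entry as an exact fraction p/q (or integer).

x̄ = F·x = [6, 4]
P̄ = F·P·Fᵀ + Q = [30 20; 20 18]
S = H·P̄·Hᵀ + R = [166]
K = P̄·Hᵀ·S⁻¹ = [-30/83; -27/83]
x' − x̄ = [-330/83, -297/83] = K·y
y = (KᵀK)⁻¹·Kᵀ·(x' − x̄) = [11]
z = y + H·x̄ = [11] + [-12] = [-1]

z = [-1]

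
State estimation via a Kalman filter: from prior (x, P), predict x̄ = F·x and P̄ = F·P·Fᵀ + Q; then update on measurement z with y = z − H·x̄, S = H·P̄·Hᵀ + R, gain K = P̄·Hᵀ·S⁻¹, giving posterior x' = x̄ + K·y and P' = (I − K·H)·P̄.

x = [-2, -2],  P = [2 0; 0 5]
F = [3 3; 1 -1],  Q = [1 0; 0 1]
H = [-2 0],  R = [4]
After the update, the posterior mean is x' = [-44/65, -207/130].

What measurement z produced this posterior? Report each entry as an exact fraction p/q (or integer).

z = [1]

x̄ = F·x = [-12, 0]
P̄ = F·P·Fᵀ + Q = [64 -9; -9 8]
S = H·P̄·Hᵀ + R = [260]
K = P̄·Hᵀ·S⁻¹ = [-32/65; 9/130]
x' − x̄ = [736/65, -207/130] = K·y
y = (KᵀK)⁻¹·Kᵀ·(x' − x̄) = [-23]
z = y + H·x̄ = [-23] + [24] = [1]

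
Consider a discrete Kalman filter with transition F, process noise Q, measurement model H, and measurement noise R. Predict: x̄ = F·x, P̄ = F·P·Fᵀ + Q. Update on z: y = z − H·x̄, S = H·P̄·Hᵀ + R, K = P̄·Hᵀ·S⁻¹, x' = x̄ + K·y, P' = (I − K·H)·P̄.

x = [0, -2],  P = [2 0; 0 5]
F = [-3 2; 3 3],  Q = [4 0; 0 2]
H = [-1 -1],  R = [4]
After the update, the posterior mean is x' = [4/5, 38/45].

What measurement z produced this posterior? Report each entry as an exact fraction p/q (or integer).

z = [-2]

x̄ = F·x = [-4, -6]
P̄ = F·P·Fᵀ + Q = [42 12; 12 65]
S = H·P̄·Hᵀ + R = [135]
K = P̄·Hᵀ·S⁻¹ = [-2/5; -77/135]
x' − x̄ = [24/5, 308/45] = K·y
y = (KᵀK)⁻¹·Kᵀ·(x' − x̄) = [-12]
z = y + H·x̄ = [-12] + [10] = [-2]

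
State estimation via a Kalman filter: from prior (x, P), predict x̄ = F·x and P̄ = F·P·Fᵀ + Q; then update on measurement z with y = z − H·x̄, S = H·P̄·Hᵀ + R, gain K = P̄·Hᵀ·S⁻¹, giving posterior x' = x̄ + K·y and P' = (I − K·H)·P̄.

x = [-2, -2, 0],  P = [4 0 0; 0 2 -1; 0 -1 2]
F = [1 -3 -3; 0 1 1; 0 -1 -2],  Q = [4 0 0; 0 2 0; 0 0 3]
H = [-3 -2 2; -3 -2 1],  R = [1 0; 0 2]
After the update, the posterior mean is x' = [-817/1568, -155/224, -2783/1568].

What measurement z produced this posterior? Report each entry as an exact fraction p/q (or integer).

x̄ = F·x = [4, -2, 2]
P̄ = F·P·Fᵀ + Q = [26 -6 9; -6 4 -3; 9 -3 9]
S = H·P̄·Hᵀ + R = [131 133; 133 147]
K = P̄·Hᵀ·S⁻¹ = [75/224 -1083/1568; -7/32 55/224; 165/224 -1173/1568]
x' − x̄ = [-7089/1568, 293/224, -5919/1568] = K·y
y = (KᵀK)⁻¹·Kᵀ·(x' − x̄) = [3, 8]
z = y + H·x̄ = [3, 8] + [-4, -6] = [-1, 2]

z = [-1, 2]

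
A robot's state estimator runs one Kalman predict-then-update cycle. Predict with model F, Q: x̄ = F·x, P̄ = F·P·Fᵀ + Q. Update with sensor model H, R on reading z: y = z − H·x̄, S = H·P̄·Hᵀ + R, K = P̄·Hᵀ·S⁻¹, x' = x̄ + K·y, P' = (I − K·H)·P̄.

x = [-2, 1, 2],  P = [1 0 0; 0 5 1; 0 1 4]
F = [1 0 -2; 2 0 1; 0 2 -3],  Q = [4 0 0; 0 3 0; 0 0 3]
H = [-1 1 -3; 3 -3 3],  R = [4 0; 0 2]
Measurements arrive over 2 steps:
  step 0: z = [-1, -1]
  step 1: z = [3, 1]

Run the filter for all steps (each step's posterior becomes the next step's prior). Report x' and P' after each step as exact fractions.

step 0: x' = [-32129/8131, -74377/24393, 4691/8131], P' = [38196/8131 32629/8131 -4213/8131; 32629/8131 112898/24393 3923/8131; -4213/8131 3923/8131 7460/8131]
step 1: x' = [-42298449/31490713, -111794657/31490713, -176293067/94472139], P' = [115218650/31490713 115861117/31490713 3427077/31490713; 115861117/31490713 159169109/31490713 36466892/31490713; 3427077/31490713 36466892/31490713 90663251/94472139]

step 0: x̄ = F·x = [-6, -2, -4]
step 0: P̄ = F·P·Fᵀ + Q = [21 -6 20; -6 11 -10; 20 -10 47]
step 0: y = z − H·x̄ = [-17, 23]
step 0: S = H·P̄·Hᵀ + R = [651 -915; -915 1361]
step 0: K = P̄·Hᵀ·S⁻¹ = [1768/8131 2031/8131; -5074/24393 -1621/8131; -3561/8131 -1014/8131]
step 0: x' = x̄ + K·y = [-32129/8131, -74377/24393, 4691/8131]
step 0: P' = (I − K·H)·P̄ = [38196/8131 32629/8131 -4213/8131; 32629/8131 112898/24393 3923/8131; -4213/8131 3923/8131 7460/8131]
step 1: x̄ = F·x = [-41511/8131, -59567/8131, -190973/24393]
step 1: P̄ = F·P·Fᵀ + Q = [117412/8131 74111/8131 106965/8131; 74111/8131 167785/8131 141260/8131; 106965/8131 141260/8131 584963/24393]
step 1: y = z − H·x̄ = [-148524/8131, 144936/8131]
step 1: S = H·P̄·Hᵀ + R = [1718618/8131 -1754274/8131; -1754274/8131 2386616/8131]
step 1: K = P̄·Hᵀ·S⁻¹ = [-2409691/31490713 4176915/31490713; -16523171/31490713 -10261650/31490713; -14405859/31490713 -4228097/31490713]
step 1: x' = x̄ + K·y = [-42298449/31490713, -111794657/31490713, -176293067/94472139]
step 1: P' = (I − K·H)·P̄ = [115218650/31490713 115861117/31490713 3427077/31490713; 115861117/31490713 159169109/31490713 36466892/31490713; 3427077/31490713 36466892/31490713 90663251/94472139]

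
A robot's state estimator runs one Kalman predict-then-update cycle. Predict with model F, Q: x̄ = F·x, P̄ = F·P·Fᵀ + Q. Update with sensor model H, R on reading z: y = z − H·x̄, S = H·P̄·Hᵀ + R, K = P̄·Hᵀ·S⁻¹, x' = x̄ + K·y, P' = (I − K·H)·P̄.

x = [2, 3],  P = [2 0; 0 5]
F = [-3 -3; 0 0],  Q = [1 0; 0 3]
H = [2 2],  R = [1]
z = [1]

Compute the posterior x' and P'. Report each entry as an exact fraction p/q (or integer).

x̄ = F·x = [-15, 0]
P̄ = F·P·Fᵀ + Q = [64 0; 0 3]
y = z − H·x̄ = [31]
S = H·P̄·Hᵀ + R = [269]
K = P̄·Hᵀ·S⁻¹ = [128/269; 6/269]
x' = x̄ + K·y = [-67/269, 186/269]
P' = (I − K·H)·P̄ = [832/269 -768/269; -768/269 771/269]

x' = [-67/269, 186/269]
P' = [832/269 -768/269; -768/269 771/269]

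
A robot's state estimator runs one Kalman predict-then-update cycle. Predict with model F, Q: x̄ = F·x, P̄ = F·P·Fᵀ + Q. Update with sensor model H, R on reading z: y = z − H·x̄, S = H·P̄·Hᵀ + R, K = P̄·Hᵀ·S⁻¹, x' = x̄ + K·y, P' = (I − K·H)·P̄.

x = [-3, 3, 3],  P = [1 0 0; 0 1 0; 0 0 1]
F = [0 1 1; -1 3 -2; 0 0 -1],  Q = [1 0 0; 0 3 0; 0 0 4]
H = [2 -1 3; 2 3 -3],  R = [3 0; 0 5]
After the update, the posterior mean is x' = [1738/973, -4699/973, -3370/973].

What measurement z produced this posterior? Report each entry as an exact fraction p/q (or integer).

z = [-3, -2]

x̄ = F·x = [6, 6, -3]
P̄ = F·P·Fᵀ + Q = [3 1 -1; 1 17 2; -1 2 5]
S = H·P̄·Hᵀ + R = [49 -56; -56 203]
K = P̄·Hᵀ·S⁻¹ = [22/139 100/973; 115/973 257/973; 33/139 11/973]
x' − x̄ = [-4100/973, -10537/973, -451/973] = K·y
y = (KᵀK)⁻¹·Kᵀ·(x' − x̄) = [0, -41]
z = y + H·x̄ = [0, -41] + [-3, 39] = [-3, -2]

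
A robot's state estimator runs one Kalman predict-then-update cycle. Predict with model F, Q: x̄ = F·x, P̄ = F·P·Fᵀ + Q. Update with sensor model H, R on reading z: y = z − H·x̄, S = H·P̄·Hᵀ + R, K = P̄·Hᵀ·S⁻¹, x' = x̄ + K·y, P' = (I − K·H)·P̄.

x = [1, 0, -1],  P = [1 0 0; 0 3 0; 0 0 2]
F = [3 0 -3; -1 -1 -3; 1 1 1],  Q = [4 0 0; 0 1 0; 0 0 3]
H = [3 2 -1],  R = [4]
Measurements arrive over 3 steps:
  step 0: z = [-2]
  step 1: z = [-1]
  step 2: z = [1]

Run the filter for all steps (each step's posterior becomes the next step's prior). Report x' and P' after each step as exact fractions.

step 0: x' = [354/311, -590/311, 456/311], P' = [1703/311 -1698/311 1461/311; -1698/311 4105/622 -1191/311; 1461/311 -1191/311 2077/311]
step 1: x' = [263844/584779, -763819/584779, -126599/584779], P' = [5396272/584779 -6720690/584779 2409684/584779; -6720690/584779 9144146/584779 -2423014/584779; 2409684/584779 -2423014/584779 2600460/584779]
step 2: x' = [47220381/516441647, 87855172/516441647, -220331464/516441647], P' = [7147488032/516441647 -9091100472/516441647 2825814096/516441647; -9091100472/516441647 12256645957/516441647 -3063264686/516441647; 2825814096/516441647 -3063264686/516441647 2497465504/516441647]

step 0: x̄ = F·x = [6, 2, 0]
step 0: P̄ = F·P·Fᵀ + Q = [31 15 -3; 15 23 -10; -3 -10 9]
step 0: y = z − H·x̄ = [-24]
step 0: S = H·P̄·Hᵀ + R = [622]
step 0: K = P̄·Hᵀ·S⁻¹ = [63/311; 101/622; -19/311]
step 0: x' = x̄ + K·y = [354/311, -590/311, 456/311]
step 0: P' = (I − K·H)·P̄ = [1703/311 -1698/311 1461/311; -1698/311 4105/622 -1191/311; 1461/311 -1191/311 2077/311]
step 1: x̄ = F·x = [-306/311, -1132/311, 220/311]
step 1: P̄ = F·P·Fᵀ + Q = [8966/311 6339/311 -2643/311; 6339/311 41967/622 -15341/622; -2643/311 -15341/622 7819/622]
step 1: y = z − H·x̄ = [3091/311]
step 1: S = H·P̄·Hᵀ + R = [584779/622]
step 1: K = P̄·Hᵀ·S⁻¹ = [84438/584779; 137309/584779; -54359/584779]
step 1: x' = x̄ + K·y = [263844/584779, -763819/584779, -126599/584779]
step 1: P' = (I − K·H)·P̄ = [5396272/584779 -6720690/584779 2409684/584779; -6720690/584779 9144146/584779 -2423014/584779; 2409684/584779 -2423014/584779 2600460/584779]
step 2: x̄ = F·x = [1171329/584779, 879772/584779, -48198/44983]
step 2: P̄ = F·P·Fᵀ + Q = [30935392/584779 5650248/584779 -346584/44983; 5650248/584779 25007977/584779 -680546/44983; -346584/44983 -680546/44983 417475/44983]
step 2: y = z − H·x̄ = [-5315326/584779]
step 2: S = H·P̄·Hᵀ + R = [516441647/584779]
step 2: K = P̄·Hᵀ·S⁻¹ = [108612264/516441647; 75813796/516441647; -36638147/516441647]
step 2: x' = x̄ + K·y = [47220381/516441647, 87855172/516441647, -220331464/516441647]
step 2: P' = (I − K·H)·P̄ = [7147488032/516441647 -9091100472/516441647 2825814096/516441647; -9091100472/516441647 12256645957/516441647 -3063264686/516441647; 2825814096/516441647 -3063264686/516441647 2497465504/516441647]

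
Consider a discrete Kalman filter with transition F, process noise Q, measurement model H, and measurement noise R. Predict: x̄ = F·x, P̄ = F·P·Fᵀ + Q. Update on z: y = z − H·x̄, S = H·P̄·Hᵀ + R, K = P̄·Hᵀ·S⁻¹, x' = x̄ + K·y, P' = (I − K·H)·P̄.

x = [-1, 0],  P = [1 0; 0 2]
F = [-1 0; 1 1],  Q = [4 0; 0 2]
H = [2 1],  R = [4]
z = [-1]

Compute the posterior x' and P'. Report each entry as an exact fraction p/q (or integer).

x̄ = F·x = [1, -1]
P̄ = F·P·Fᵀ + Q = [5 -1; -1 5]
y = z − H·x̄ = [-2]
S = H·P̄·Hᵀ + R = [25]
K = P̄·Hᵀ·S⁻¹ = [9/25; 3/25]
x' = x̄ + K·y = [7/25, -31/25]
P' = (I − K·H)·P̄ = [44/25 -52/25; -52/25 116/25]

x' = [7/25, -31/25]
P' = [44/25 -52/25; -52/25 116/25]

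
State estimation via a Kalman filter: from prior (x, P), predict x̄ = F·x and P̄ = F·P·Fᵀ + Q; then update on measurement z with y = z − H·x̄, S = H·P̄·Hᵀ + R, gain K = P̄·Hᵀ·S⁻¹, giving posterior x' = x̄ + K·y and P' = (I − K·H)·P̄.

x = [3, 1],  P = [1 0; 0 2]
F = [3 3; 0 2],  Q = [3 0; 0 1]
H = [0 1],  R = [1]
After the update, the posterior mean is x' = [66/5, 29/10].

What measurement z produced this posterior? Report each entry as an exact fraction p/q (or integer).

x̄ = F·x = [12, 2]
P̄ = F·P·Fᵀ + Q = [30 12; 12 9]
S = H·P̄·Hᵀ + R = [10]
K = P̄·Hᵀ·S⁻¹ = [6/5; 9/10]
x' − x̄ = [6/5, 9/10] = K·y
y = (KᵀK)⁻¹·Kᵀ·(x' − x̄) = [1]
z = y + H·x̄ = [1] + [2] = [3]

z = [3]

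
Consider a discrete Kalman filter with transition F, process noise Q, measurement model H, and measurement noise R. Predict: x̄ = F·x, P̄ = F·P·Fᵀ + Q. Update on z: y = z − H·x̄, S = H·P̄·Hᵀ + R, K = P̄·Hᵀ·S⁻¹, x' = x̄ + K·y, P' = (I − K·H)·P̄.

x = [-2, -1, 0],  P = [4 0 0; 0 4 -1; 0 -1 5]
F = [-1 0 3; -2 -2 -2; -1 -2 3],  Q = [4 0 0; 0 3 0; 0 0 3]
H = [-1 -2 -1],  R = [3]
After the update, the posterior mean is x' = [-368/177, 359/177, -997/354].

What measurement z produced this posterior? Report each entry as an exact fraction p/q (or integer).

x̄ = F·x = [2, 6, 4]
P̄ = F·P·Fᵀ + Q = [53 -16 55; -16 47 -4; 55 -4 80]
S = H·P̄·Hᵀ + R = [354]
K = P̄·Hᵀ·S⁻¹ = [-38/177; -37/177; -127/354]
x' − x̄ = [-722/177, -703/177, -2413/354] = K·y
y = (KᵀK)⁻¹·Kᵀ·(x' − x̄) = [19]
z = y + H·x̄ = [19] + [-18] = [1]

z = [1]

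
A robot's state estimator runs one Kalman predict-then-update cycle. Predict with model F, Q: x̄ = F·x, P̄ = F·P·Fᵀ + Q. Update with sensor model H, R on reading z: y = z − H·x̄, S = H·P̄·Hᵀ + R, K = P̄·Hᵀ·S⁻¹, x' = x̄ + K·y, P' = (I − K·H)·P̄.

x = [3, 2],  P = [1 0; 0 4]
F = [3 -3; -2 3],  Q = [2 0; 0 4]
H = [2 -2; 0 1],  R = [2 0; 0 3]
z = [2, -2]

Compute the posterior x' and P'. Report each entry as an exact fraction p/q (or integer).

x' = [1699/1705, -272/1705]
P' = [2269/1705 1698/1705; 1698/1705 1956/1705]

x̄ = F·x = [3, 0]
P̄ = F·P·Fᵀ + Q = [47 -42; -42 44]
y = z − H·x̄ = [-4, -2]
S = H·P̄·Hᵀ + R = [702 -172; -172 47]
K = P̄·Hᵀ·S⁻¹ = [571/1705 566/1705; -258/1705 652/1705]
x' = x̄ + K·y = [1699/1705, -272/1705]
P' = (I − K·H)·P̄ = [2269/1705 1698/1705; 1698/1705 1956/1705]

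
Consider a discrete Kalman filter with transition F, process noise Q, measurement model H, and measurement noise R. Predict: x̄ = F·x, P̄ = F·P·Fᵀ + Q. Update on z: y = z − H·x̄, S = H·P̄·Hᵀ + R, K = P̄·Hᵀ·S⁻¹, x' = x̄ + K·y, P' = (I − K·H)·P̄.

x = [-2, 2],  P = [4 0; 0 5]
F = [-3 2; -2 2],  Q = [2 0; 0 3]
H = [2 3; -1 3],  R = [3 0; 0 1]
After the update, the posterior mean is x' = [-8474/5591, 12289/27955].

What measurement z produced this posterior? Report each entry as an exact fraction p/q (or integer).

z = [-2, 3]

x̄ = F·x = [10, 8]
P̄ = F·P·Fᵀ + Q = [58 44; 44 39]
S = H·P̄·Hᵀ + R = [1114 367; 367 146]
K = P̄·Hᵀ·S⁻¹ = [1810/5591 -1716/5591; 3139/27955 6087/27955]
x' − x̄ = [-64384/5591, -211351/27955] = K·y
y = (KᵀK)⁻¹·Kᵀ·(x' − x̄) = [-46, -11]
z = y + H·x̄ = [-46, -11] + [44, 14] = [-2, 3]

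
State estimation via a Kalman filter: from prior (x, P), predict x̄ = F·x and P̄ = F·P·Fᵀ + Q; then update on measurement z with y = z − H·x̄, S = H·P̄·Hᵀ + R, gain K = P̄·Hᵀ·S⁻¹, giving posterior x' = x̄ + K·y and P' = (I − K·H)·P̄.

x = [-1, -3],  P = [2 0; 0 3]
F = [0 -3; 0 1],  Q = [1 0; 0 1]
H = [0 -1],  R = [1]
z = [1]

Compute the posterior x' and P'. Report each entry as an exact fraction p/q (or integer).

x' = [27/5, -7/5]
P' = [59/5 -9/5; -9/5 4/5]

x̄ = F·x = [9, -3]
P̄ = F·P·Fᵀ + Q = [28 -9; -9 4]
y = z − H·x̄ = [-2]
S = H·P̄·Hᵀ + R = [5]
K = P̄·Hᵀ·S⁻¹ = [9/5; -4/5]
x' = x̄ + K·y = [27/5, -7/5]
P' = (I − K·H)·P̄ = [59/5 -9/5; -9/5 4/5]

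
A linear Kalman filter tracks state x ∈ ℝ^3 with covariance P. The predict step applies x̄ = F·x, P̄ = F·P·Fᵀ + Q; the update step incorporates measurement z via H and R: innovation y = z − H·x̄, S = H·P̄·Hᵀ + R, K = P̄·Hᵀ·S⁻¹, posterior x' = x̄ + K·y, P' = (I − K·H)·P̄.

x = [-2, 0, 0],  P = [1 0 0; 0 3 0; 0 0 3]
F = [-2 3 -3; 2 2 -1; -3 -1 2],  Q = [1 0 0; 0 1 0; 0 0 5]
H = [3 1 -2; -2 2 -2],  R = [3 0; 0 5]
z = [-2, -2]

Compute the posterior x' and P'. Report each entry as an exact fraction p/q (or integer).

x̄ = F·x = [4, -4, 6]
P̄ = F·P·Fᵀ + Q = [59 23 -21; 23 20 -18; -21 -18 29]
y = z − H·x̄ = [2, 26]
S = H·P̄·Hᵀ + R = [1132 44; 44 229]
K = P̄·Hᵀ·S⁻¹ = [28369/128646 -11152/64323; 27305/257292 7115/64323; -29543/257292 -13187/64323]
x' = x̄ + K·y = [-613/9189, -16757/18378, 8087/18378]
P' = (I − K·H)·P̄ = [27848/64323 81853/128646 81917/128646; 81853/128646 878915/257292 644059/257292; 81917/128646 644059/257292 612095/257292]

x' = [-613/9189, -16757/18378, 8087/18378]
P' = [27848/64323 81853/128646 81917/128646; 81853/128646 878915/257292 644059/257292; 81917/128646 644059/257292 612095/257292]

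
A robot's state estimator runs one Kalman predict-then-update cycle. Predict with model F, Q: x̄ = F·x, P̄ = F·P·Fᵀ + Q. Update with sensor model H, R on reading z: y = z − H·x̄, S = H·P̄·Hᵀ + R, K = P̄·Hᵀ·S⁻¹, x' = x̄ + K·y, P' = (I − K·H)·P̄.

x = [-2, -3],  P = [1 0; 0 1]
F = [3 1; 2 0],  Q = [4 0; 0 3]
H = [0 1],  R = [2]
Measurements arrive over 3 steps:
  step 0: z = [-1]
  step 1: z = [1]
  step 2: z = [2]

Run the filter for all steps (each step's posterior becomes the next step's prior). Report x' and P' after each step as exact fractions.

step 0: x' = [-7, -5/3], P' = [10 4/3; 4/3 14/9]
step 1: x' = [-16/9, 1/3], P' = [6596/405 376/135; 376/135 86/45]
step 2: x' = [90355/28409, 52318/28409], P' = [486022/28409 83664/28409; 83664/28409 55198/28409]

step 0: x̄ = F·x = [-9, -4]
step 0: P̄ = F·P·Fᵀ + Q = [14 6; 6 7]
step 0: y = z − H·x̄ = [3]
step 0: S = H·P̄·Hᵀ + R = [9]
step 0: K = P̄·Hᵀ·S⁻¹ = [2/3; 7/9]
step 0: x' = x̄ + K·y = [-7, -5/3]
step 0: P' = (I − K·H)·P̄ = [10 4/3; 4/3 14/9]
step 1: x̄ = F·x = [-68/3, -14]
step 1: P̄ = F·P·Fᵀ + Q = [932/9 188/3; 188/3 43]
step 1: y = z − H·x̄ = [15]
step 1: S = H·P̄·Hᵀ + R = [45]
step 1: K = P̄·Hᵀ·S⁻¹ = [188/135; 43/45]
step 1: x' = x̄ + K·y = [-16/9, 1/3]
step 1: P' = (I − K·H)·P̄ = [6596/405 376/135; 376/135 86/45]
step 2: x̄ = F·x = [-5, -32/9]
step 2: P̄ = F·P·Fᵀ + Q = [846/5 4648/45; 4648/45 27599/405]
step 2: y = z − H·x̄ = [50/9]
step 2: S = H·P̄·Hᵀ + R = [28409/405]
step 2: K = P̄·Hᵀ·S⁻¹ = [41832/28409; 27599/28409]
step 2: x' = x̄ + K·y = [90355/28409, 52318/28409]
step 2: P' = (I − K·H)·P̄ = [486022/28409 83664/28409; 83664/28409 55198/28409]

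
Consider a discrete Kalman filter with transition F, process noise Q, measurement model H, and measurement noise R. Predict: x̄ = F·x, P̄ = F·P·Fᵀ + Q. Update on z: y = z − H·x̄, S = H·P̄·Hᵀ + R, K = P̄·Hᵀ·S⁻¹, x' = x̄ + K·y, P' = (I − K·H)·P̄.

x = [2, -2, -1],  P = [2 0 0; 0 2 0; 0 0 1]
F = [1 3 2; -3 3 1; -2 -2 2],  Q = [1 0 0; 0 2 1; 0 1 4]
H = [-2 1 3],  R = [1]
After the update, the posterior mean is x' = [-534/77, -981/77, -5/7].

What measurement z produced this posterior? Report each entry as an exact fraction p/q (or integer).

z = [-1]

x̄ = F·x = [-6, -13, -2]
P̄ = F·P·Fᵀ + Q = [25 14 -12; 14 39 3; -12 3 24]
S = H·P̄·Hᵀ + R = [462]
K = P̄·Hᵀ·S⁻¹ = [-12/77; 10/231; 3/14]
x' − x̄ = [-72/77, 20/77, 9/7] = K·y
y = (KᵀK)⁻¹·Kᵀ·(x' − x̄) = [6]
z = y + H·x̄ = [6] + [-7] = [-1]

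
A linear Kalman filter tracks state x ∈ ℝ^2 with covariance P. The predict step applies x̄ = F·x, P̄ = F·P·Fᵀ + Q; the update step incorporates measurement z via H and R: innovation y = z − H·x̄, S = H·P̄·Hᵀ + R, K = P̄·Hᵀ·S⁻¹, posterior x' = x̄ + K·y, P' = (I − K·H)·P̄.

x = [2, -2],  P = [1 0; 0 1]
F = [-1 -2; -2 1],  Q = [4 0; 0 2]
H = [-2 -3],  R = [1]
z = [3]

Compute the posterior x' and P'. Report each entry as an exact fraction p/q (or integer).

x̄ = F·x = [2, -6]
P̄ = F·P·Fᵀ + Q = [9 0; 0 7]
y = z − H·x̄ = [-11]
S = H·P̄·Hᵀ + R = [100]
K = P̄·Hᵀ·S⁻¹ = [-9/50; -21/100]
x' = x̄ + K·y = [199/50, -369/100]
P' = (I − K·H)·P̄ = [144/25 -189/50; -189/50 259/100]

x' = [199/50, -369/100]
P' = [144/25 -189/50; -189/50 259/100]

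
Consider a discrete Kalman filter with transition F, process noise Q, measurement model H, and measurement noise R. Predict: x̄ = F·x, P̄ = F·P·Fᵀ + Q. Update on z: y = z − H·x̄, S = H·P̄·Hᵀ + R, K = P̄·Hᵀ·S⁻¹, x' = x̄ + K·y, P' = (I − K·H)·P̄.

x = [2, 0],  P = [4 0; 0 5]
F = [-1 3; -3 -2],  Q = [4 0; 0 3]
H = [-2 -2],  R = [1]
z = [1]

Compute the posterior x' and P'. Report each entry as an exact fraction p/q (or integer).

x̄ = F·x = [-2, -6]
P̄ = F·P·Fᵀ + Q = [53 -18; -18 59]
y = z − H·x̄ = [-15]
S = H·P̄·Hᵀ + R = [305]
K = P̄·Hᵀ·S⁻¹ = [-14/61; -82/305]
x' = x̄ + K·y = [88/61, -120/61]
P' = (I − K·H)·P̄ = [2253/61 -2246/61; -2246/61 11271/305]

x' = [88/61, -120/61]
P' = [2253/61 -2246/61; -2246/61 11271/305]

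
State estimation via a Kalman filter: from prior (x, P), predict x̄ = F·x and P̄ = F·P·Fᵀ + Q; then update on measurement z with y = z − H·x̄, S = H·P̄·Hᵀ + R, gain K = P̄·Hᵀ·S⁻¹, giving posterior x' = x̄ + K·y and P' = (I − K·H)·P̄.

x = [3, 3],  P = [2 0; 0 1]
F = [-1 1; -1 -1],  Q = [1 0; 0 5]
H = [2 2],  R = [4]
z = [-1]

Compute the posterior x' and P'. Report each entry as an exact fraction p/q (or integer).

x̄ = F·x = [0, -6]
P̄ = F·P·Fᵀ + Q = [4 1; 1 8]
y = z − H·x̄ = [11]
S = H·P̄·Hᵀ + R = [60]
K = P̄·Hᵀ·S⁻¹ = [1/6; 3/10]
x' = x̄ + K·y = [11/6, -27/10]
P' = (I − K·H)·P̄ = [7/3 -2; -2 13/5]

x' = [11/6, -27/10]
P' = [7/3 -2; -2 13/5]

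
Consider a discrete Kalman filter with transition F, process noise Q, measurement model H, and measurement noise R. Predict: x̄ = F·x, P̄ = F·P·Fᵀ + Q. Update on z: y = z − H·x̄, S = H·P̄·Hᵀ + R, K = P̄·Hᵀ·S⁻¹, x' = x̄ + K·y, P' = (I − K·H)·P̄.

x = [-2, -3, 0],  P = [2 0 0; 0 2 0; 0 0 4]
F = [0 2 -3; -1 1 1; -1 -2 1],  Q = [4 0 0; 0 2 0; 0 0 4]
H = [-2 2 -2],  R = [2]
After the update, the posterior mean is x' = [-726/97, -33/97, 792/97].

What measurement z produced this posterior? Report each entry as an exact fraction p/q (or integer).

z = [-2]

x̄ = F·x = [-6, -1, 8]
P̄ = F·P·Fᵀ + Q = [48 -8 -20; -8 10 2; -20 2 18]
S = H·P̄·Hᵀ + R = [194]
K = P̄·Hᵀ·S⁻¹ = [-36/97; 16/97; 4/97]
x' − x̄ = [-144/97, 64/97, 16/97] = K·y
y = (KᵀK)⁻¹·Kᵀ·(x' − x̄) = [4]
z = y + H·x̄ = [4] + [-6] = [-2]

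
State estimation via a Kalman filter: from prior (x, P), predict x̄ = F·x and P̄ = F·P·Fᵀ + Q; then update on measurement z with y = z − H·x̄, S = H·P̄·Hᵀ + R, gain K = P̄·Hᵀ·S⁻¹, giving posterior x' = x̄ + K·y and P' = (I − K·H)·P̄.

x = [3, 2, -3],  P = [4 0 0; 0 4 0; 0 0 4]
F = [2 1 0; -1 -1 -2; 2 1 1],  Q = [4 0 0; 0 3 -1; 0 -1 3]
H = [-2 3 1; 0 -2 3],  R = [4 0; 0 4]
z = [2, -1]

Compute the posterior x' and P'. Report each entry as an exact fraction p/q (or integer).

x̄ = F·x = [8, 1, 5]
P̄ = F·P·Fᵀ + Q = [24 -12 20; -12 27 -21; 20 -21 27]
y = z − H·x̄ = [10, -14]
S = H·P̄·Hᵀ + R = [308 -396; -396 607]
K = P̄·Hᵀ·S⁻¹ = [-1396/7535 12/685; 1164/7535 -63/685; 644/7535 177/685]
x' = x̄ + K·y = [44472/7535, 28877/7535, 16857/7535]
P' = (I − K·H)·P̄ = [80408/7535 42288/7535 28368/7535; 42288/7535 24588/7535 15468/7535; 28368/7535 15468/7535 12908/7535]

x' = [44472/7535, 28877/7535, 16857/7535]
P' = [80408/7535 42288/7535 28368/7535; 42288/7535 24588/7535 15468/7535; 28368/7535 15468/7535 12908/7535]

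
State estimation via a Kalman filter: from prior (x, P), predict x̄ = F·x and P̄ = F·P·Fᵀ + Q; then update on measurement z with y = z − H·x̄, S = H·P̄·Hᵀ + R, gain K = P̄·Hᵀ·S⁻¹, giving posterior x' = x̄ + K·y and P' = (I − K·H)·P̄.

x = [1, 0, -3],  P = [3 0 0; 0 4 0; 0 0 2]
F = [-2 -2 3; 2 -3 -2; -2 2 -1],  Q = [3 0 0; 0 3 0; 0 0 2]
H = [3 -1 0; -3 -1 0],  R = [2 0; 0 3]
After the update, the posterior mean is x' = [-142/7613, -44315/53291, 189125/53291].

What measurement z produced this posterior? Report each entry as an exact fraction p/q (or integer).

z = [1, 1]

x̄ = F·x = [-11, 8, 1]
P̄ = F·P·Fᵀ + Q = [49 0 -10; 0 59 -32; -10 -32 32]
S = H·P̄·Hᵀ + R = [502 -382; -382 503]
K = P̄·Hᵀ·S⁻¹ = [2541/15226 -1260/7613; -52215/106582 -26078/53291; 12345/53291 15944/53291]
x' − x̄ = [83601/7613, -470643/53291, 135834/53291] = K·y
y = (KᵀK)⁻¹·Kᵀ·(x' − x̄) = [42, -24]
z = y + H·x̄ = [42, -24] + [-41, 25] = [1, 1]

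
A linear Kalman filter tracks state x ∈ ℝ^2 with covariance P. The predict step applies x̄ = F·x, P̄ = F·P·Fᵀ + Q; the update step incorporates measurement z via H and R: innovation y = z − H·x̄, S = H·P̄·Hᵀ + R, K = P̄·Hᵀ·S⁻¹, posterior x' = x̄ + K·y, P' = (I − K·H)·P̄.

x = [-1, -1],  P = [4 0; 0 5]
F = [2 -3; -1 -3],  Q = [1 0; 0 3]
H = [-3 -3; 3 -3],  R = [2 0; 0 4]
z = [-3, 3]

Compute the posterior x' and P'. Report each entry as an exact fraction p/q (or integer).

x' = [149015/152129, 4022/152129]
P' = [50333/304258 -16547/304258; -16547/304258 50293/304258]

x̄ = F·x = [1, 4]
P̄ = F·P·Fᵀ + Q = [62 37; 37 52]
y = z − H·x̄ = [12, 12]
S = H·P̄·Hᵀ + R = [1694 -90; -90 364]
K = P̄·Hᵀ·S⁻¹ = [-50679/304258 25080/152129; -50619/304258 -25065/152129]
x' = x̄ + K·y = [149015/152129, 4022/152129]
P' = (I − K·H)·P̄ = [50333/304258 -16547/304258; -16547/304258 50293/304258]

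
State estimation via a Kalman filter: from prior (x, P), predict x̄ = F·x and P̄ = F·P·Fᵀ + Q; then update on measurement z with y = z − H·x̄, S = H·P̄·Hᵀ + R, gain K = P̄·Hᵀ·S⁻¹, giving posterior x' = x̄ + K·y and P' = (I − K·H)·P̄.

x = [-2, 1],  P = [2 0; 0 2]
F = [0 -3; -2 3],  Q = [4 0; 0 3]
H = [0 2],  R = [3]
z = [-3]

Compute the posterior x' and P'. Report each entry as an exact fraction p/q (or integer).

x' = [15/7, -9/7]
P' = [1322/119 -54/119; -54/119 87/119]

x̄ = F·x = [-3, 7]
P̄ = F·P·Fᵀ + Q = [22 -18; -18 29]
y = z − H·x̄ = [-17]
S = H·P̄·Hᵀ + R = [119]
K = P̄·Hᵀ·S⁻¹ = [-36/119; 58/119]
x' = x̄ + K·y = [15/7, -9/7]
P' = (I − K·H)·P̄ = [1322/119 -54/119; -54/119 87/119]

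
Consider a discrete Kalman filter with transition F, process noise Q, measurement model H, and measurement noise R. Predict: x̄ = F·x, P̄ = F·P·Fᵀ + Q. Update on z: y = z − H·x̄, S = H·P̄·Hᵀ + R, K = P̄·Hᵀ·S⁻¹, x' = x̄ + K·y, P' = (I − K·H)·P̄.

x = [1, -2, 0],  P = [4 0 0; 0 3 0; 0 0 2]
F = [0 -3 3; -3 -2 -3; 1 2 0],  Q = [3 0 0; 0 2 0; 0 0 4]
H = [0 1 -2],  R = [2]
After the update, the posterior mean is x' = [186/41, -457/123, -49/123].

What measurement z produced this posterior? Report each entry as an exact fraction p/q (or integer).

x̄ = F·x = [6, 1, -3]
P̄ = F·P·Fᵀ + Q = [48 0 -18; 0 68 -24; -18 -24 20]
S = H·P̄·Hᵀ + R = [246]
K = P̄·Hᵀ·S⁻¹ = [6/41; 58/123; -32/123]
x' − x̄ = [-60/41, -580/123, 320/123] = K·y
y = (KᵀK)⁻¹·Kᵀ·(x' − x̄) = [-10]
z = y + H·x̄ = [-10] + [7] = [-3]

z = [-3]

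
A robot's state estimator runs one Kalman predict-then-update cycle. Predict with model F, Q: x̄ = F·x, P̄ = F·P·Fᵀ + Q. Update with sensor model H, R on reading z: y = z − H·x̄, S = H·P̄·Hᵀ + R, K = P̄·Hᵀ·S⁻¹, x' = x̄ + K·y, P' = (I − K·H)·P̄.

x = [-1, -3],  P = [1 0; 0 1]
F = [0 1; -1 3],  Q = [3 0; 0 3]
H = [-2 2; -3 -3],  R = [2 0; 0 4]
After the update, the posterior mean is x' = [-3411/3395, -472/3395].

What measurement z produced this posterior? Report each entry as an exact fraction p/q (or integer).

z = [2, 3]

x̄ = F·x = [-3, -8]
P̄ = F·P·Fᵀ + Q = [4 3; 3 13]
S = H·P̄·Hᵀ + R = [46 -54; -54 211]
K = P̄·Hᵀ·S⁻¹ = [-778/3395 -537/3395; 814/3395 -564/3395]
x' − x̄ = [6774/3395, 26688/3395] = K·y
y = (KᵀK)⁻¹·Kᵀ·(x' − x̄) = [12, -30]
z = y + H·x̄ = [12, -30] + [-10, 33] = [2, 3]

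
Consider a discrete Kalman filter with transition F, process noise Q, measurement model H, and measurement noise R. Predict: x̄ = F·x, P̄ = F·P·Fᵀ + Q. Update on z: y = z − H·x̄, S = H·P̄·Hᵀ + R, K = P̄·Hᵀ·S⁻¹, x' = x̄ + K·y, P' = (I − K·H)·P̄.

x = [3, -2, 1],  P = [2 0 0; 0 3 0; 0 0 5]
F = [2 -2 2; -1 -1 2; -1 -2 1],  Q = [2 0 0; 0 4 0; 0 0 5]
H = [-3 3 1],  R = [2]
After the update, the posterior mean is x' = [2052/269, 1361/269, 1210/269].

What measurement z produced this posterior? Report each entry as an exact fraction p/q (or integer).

x̄ = F·x = [12, 1, 2]
P̄ = F·P·Fᵀ + Q = [42 22 18; 22 29 18; 18 18 24]
S = H·P̄·Hᵀ + R = [269]
K = P̄·Hᵀ·S⁻¹ = [-42/269; 39/269; 24/269]
x' − x̄ = [-1176/269, 1092/269, 672/269] = K·y
y = (KᵀK)⁻¹·Kᵀ·(x' − x̄) = [28]
z = y + H·x̄ = [28] + [-31] = [-3]

z = [-3]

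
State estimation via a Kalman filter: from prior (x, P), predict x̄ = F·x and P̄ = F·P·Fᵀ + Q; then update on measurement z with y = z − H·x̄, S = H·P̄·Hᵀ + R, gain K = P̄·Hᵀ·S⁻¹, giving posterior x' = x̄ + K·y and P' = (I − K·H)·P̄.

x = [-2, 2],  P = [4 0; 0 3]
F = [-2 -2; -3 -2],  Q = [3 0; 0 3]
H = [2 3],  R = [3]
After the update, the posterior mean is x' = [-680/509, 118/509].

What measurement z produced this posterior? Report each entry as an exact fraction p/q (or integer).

z = [-2]

x̄ = F·x = [0, 2]
P̄ = F·P·Fᵀ + Q = [31 36; 36 51]
S = H·P̄·Hᵀ + R = [1018]
K = P̄·Hᵀ·S⁻¹ = [85/509; 225/1018]
x' − x̄ = [-680/509, -900/509] = K·y
y = (KᵀK)⁻¹·Kᵀ·(x' − x̄) = [-8]
z = y + H·x̄ = [-8] + [6] = [-2]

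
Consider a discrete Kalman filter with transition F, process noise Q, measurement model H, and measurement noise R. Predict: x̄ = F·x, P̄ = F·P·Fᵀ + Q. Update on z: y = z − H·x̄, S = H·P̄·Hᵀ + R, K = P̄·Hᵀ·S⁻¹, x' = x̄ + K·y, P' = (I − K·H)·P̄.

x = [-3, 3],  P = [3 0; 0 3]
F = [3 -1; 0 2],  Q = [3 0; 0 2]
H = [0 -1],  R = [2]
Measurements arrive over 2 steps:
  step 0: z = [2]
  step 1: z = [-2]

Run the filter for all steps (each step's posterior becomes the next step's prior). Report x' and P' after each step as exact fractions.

step 0: x' = [-9, -1], P' = [123/4 -3/4; -3/4 7/4]
step 1: x' = [-318/11, 14/11], P' = [3082/11 -16/11; -16/11 18/11]

step 0: x̄ = F·x = [-12, 6]
step 0: P̄ = F·P·Fᵀ + Q = [33 -6; -6 14]
step 0: y = z − H·x̄ = [8]
step 0: S = H·P̄·Hᵀ + R = [16]
step 0: K = P̄·Hᵀ·S⁻¹ = [3/8; -7/8]
step 0: x' = x̄ + K·y = [-9, -1]
step 0: P' = (I − K·H)·P̄ = [123/4 -3/4; -3/4 7/4]
step 1: x̄ = F·x = [-26, -2]
step 1: P̄ = F·P·Fᵀ + Q = [286 -8; -8 9]
step 1: y = z − H·x̄ = [-4]
step 1: S = H·P̄·Hᵀ + R = [11]
step 1: K = P̄·Hᵀ·S⁻¹ = [8/11; -9/11]
step 1: x' = x̄ + K·y = [-318/11, 14/11]
step 1: P' = (I − K·H)·P̄ = [3082/11 -16/11; -16/11 18/11]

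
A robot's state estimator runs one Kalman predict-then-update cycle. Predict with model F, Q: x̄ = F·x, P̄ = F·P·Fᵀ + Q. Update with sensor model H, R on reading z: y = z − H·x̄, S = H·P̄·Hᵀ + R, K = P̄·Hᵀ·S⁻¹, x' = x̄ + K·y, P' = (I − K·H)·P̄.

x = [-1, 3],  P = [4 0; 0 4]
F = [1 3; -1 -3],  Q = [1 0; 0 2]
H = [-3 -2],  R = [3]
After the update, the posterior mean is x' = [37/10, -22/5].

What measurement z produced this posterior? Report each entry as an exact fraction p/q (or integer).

x̄ = F·x = [8, -8]
P̄ = F·P·Fᵀ + Q = [41 -40; -40 42]
S = H·P̄·Hᵀ + R = [60]
K = P̄·Hᵀ·S⁻¹ = [-43/60; 3/5]
x' − x̄ = [-43/10, 18/5] = K·y
y = (KᵀK)⁻¹·Kᵀ·(x' − x̄) = [6]
z = y + H·x̄ = [6] + [-8] = [-2]

z = [-2]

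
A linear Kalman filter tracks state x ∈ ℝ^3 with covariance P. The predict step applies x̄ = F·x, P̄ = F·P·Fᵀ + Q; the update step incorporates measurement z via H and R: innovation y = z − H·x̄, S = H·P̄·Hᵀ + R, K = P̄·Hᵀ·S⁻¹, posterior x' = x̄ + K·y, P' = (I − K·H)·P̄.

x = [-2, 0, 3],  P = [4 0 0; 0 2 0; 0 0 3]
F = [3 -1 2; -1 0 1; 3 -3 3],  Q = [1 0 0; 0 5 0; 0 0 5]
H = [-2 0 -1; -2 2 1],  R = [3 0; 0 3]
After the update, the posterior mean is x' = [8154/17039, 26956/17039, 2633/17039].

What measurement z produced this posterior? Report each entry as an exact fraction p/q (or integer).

z = [-1, 2]

x̄ = F·x = [0, 5, 3]
P̄ = F·P·Fᵀ + Q = [51 -6 60; -6 12 -3; 60 -3 86]
S = H·P̄·Hᵀ + R = [533 148; 148 137]
K = P̄·Hᵀ·S⁻¹ = [-4734/17039 -1602/17039; -943/17039 5123/17039; -7434/17039 3056/17039]
x' − x̄ = [8154/17039, -58239/17039, -48484/17039] = K·y
y = (KᵀK)⁻¹·Kᵀ·(x' − x̄) = [2, -11]
z = y + H·x̄ = [2, -11] + [-3, 13] = [-1, 2]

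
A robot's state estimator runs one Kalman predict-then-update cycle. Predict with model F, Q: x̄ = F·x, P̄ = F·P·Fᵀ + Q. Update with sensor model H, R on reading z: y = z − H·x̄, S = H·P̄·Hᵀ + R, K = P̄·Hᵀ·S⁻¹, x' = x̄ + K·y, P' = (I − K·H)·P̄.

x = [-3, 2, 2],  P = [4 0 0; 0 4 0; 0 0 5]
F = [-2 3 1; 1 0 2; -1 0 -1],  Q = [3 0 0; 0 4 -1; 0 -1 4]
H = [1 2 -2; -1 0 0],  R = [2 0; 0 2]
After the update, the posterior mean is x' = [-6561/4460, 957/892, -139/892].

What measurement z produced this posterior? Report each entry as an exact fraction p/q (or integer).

z = [1, 2]

x̄ = F·x = [14, 1, 1]
P̄ = F·P·Fᵀ + Q = [60 2 3; 2 28 -15; 3 -15 13]
S = H·P̄·Hᵀ + R = [342 -58; -58 62]
K = P̄·Hᵀ·S⁻¹ = [29/4460 -4289/4460; 267/892 221/892; -173/892 -205/892]
x' − x̄ = [-69001/4460, 65/892, -1031/892] = K·y
y = (KᵀK)⁻¹·Kᵀ·(x' − x̄) = [-13, 16]
z = y + H·x̄ = [-13, 16] + [14, -14] = [1, 2]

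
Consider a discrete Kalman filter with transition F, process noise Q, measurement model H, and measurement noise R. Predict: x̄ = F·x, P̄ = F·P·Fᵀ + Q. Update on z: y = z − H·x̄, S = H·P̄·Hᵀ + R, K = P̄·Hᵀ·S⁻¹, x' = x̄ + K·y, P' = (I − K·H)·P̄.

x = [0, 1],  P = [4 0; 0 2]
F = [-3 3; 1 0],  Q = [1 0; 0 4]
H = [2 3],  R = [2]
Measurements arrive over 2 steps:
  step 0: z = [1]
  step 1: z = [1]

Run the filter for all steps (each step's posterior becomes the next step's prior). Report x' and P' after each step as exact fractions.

step 0: x' = [8/15, 0], P' = [1387/75 -12; -12 8]
step 1: x' = [4231/23211, 4873/23211], P' = [444821/23211 -285940/23211; -285940/23211 188702/23211]

step 0: x̄ = F·x = [3, 0]
step 0: P̄ = F·P·Fᵀ + Q = [55 -12; -12 8]
step 0: y = z − H·x̄ = [-5]
step 0: S = H·P̄·Hᵀ + R = [150]
step 0: K = P̄·Hᵀ·S⁻¹ = [37/75; 0]
step 0: x' = x̄ + K·y = [8/15, 0]
step 0: P' = (I − K·H)·P̄ = [1387/75 -12; -12 8]
step 1: x̄ = F·x = [-8/5, 8/15]
step 1: P̄ = F·P·Fᵀ + Q = [11386/25 -2287/25; -2287/25 1687/75]
step 1: y = z − H·x̄ = [13/5]
step 1: S = H·P̄·Hᵀ + R = [23211/25]
step 1: K = P̄·Hᵀ·S⁻¹ = [15911/23211; -2887/23211]
step 1: x' = x̄ + K·y = [4231/23211, 4873/23211]
step 1: P' = (I − K·H)·P̄ = [444821/23211 -285940/23211; -285940/23211 188702/23211]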